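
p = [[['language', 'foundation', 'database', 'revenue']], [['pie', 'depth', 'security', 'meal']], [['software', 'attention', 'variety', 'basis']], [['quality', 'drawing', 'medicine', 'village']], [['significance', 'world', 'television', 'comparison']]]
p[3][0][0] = 'quality'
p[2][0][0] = 'software'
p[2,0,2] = 'variety'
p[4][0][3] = 'comparison'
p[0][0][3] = 'revenue'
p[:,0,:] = [['language', 'foundation', 'database', 'revenue'], ['pie', 'depth', 'security', 'meal'], ['software', 'attention', 'variety', 'basis'], ['quality', 'drawing', 'medicine', 'village'], ['significance', 'world', 'television', 'comparison']]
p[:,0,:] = [['language', 'foundation', 'database', 'revenue'], ['pie', 'depth', 'security', 'meal'], ['software', 'attention', 'variety', 'basis'], ['quality', 'drawing', 'medicine', 'village'], ['significance', 'world', 'television', 'comparison']]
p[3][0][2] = 'medicine'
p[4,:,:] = [['significance', 'world', 'television', 'comparison']]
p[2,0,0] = 'software'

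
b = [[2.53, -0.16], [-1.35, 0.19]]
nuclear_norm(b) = 2.97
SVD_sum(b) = [[2.53, -0.2], [-1.36, 0.11]] + [[0.0, 0.04],[0.01, 0.08]]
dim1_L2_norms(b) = [2.54, 1.36]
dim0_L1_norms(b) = [3.88, 0.35]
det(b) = 0.26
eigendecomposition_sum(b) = [[2.53, -0.17], [-1.4, 0.09]] + [[0.0, 0.01], [0.05, 0.10]]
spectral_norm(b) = 2.88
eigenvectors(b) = [[0.87, 0.07], [-0.49, 1.0]]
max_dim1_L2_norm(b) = 2.54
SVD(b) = [[-0.88, 0.47], [0.47, 0.88]] @ diag([2.8769140534426088, 0.09200830997479792]) @ [[-1.0, 0.08],[0.08, 1.00]]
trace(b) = 2.72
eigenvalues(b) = [2.62, 0.1]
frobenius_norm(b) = 2.88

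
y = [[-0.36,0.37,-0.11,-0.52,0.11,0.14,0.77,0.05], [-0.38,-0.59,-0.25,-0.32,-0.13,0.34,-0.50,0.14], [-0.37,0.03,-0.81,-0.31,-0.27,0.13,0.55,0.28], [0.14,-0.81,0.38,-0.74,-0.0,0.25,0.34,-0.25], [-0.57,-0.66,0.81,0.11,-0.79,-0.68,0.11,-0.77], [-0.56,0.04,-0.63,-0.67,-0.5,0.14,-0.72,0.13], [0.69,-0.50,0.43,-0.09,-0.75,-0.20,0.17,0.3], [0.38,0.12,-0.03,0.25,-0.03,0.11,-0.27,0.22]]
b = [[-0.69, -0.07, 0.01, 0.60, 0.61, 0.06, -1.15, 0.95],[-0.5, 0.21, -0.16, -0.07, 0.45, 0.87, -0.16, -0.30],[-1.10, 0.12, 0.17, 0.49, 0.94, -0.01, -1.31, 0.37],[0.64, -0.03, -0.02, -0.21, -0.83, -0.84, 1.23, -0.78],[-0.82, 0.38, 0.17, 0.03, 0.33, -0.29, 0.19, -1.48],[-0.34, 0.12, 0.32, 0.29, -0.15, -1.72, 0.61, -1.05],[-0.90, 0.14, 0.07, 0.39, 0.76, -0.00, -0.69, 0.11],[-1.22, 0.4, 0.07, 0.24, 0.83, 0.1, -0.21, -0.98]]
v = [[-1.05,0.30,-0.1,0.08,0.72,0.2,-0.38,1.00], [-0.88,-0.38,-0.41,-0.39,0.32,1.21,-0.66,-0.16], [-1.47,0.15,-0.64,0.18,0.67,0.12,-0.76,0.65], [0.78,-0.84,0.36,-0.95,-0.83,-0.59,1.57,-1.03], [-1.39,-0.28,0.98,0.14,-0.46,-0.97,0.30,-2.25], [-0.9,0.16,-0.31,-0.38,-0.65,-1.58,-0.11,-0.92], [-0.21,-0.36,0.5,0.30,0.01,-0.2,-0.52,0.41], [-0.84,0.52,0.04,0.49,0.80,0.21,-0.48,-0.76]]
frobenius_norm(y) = 3.51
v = y + b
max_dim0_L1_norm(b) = 6.21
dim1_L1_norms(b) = [4.14, 2.72, 4.51, 4.58, 3.69, 4.6, 3.06, 4.05]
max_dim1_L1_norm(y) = 4.5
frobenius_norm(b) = 5.15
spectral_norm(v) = 4.08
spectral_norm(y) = 2.05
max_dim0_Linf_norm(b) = 1.72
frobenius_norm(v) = 5.92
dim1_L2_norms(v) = [1.71, 1.81, 2.02, 2.63, 3.05, 2.2, 1.0, 1.65]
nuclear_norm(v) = 13.10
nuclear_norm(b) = 9.04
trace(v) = -6.34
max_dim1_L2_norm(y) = 1.77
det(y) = 0.08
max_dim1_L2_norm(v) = 3.05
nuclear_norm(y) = 8.38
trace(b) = -3.58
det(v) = -2.32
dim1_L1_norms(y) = [2.43, 2.65, 2.75, 2.91, 4.5, 3.39, 3.13, 1.41]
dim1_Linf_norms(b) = [1.15, 0.87, 1.31, 1.23, 1.48, 1.72, 0.9, 1.22]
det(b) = -0.00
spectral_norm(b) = 3.79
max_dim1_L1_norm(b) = 4.6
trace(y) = -2.76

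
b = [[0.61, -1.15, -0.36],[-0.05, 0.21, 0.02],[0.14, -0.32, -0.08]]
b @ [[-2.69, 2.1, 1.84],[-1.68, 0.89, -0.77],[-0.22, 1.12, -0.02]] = [[0.37, -0.15, 2.02], [-0.22, 0.1, -0.25], [0.18, -0.08, 0.51]]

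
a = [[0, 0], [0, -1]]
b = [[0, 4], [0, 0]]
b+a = [[0, 4], [0, -1]]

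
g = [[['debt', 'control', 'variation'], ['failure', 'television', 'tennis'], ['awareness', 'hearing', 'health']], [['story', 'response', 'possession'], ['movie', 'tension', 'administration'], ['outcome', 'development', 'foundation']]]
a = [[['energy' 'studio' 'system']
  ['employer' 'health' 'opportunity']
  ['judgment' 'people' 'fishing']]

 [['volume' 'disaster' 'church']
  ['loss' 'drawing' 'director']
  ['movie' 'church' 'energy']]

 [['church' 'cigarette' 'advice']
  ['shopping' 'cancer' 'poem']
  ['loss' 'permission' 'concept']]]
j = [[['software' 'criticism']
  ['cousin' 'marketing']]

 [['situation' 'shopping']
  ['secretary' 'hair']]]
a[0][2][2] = 'fishing'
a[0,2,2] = 'fishing'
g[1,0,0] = 'story'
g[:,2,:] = [['awareness', 'hearing', 'health'], ['outcome', 'development', 'foundation']]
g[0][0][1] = 'control'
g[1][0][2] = 'possession'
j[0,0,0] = 'software'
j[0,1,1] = 'marketing'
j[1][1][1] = 'hair'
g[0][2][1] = 'hearing'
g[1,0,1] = 'response'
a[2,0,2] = 'advice'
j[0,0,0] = 'software'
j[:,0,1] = ['criticism', 'shopping']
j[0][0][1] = 'criticism'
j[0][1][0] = 'cousin'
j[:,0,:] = [['software', 'criticism'], ['situation', 'shopping']]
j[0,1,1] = 'marketing'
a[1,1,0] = 'loss'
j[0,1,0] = 'cousin'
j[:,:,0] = [['software', 'cousin'], ['situation', 'secretary']]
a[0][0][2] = 'system'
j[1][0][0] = 'situation'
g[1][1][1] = 'tension'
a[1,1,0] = 'loss'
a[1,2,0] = 'movie'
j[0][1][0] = 'cousin'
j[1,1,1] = 'hair'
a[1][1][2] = 'director'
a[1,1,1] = 'drawing'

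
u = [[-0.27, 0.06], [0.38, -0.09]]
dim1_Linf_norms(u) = [0.27, 0.38]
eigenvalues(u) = [-0.36, -0.0]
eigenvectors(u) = [[-0.57, -0.22],  [0.82, -0.98]]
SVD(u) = [[-0.58, 0.82],  [0.82, 0.58]] @ diag([0.4785291780559402, 0.0031346050957516405]) @ [[0.97, -0.23],[-0.23, -0.97]]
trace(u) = -0.36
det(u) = 0.00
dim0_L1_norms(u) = [0.65, 0.15]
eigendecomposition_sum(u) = [[-0.27, 0.06], [0.38, -0.09]] + [[-0.0, -0.00], [-0.0, -0.0]]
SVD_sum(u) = [[-0.27, 0.06], [0.38, -0.09]] + [[-0.00, -0.00], [-0.0, -0.00]]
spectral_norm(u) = 0.48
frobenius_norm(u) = 0.48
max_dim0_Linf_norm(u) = 0.38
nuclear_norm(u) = 0.48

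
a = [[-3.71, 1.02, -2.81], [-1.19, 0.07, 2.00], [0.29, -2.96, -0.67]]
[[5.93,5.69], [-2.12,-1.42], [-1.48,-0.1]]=a @ [[-0.39, -0.64],[0.76, 0.22],[-1.32, -1.1]]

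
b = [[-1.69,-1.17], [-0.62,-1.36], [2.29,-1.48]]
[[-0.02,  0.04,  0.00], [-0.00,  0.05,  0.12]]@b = [[0.01, -0.03], [0.24, -0.25]]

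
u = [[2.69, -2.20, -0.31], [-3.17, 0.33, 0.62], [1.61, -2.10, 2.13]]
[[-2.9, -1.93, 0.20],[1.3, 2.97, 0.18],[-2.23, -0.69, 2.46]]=u @ [[-0.29, -0.95, 0.13], [0.95, -0.3, -0.07], [0.11, 0.10, 0.99]]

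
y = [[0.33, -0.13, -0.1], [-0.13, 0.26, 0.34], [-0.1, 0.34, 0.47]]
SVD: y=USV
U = [[-0.33, -0.93, -0.15], [0.58, -0.07, -0.81], [0.75, -0.36, 0.56]]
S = [0.78, 0.28, 0.0]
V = [[-0.33, 0.58, 0.75], [-0.93, -0.07, -0.36], [-0.15, -0.81, 0.56]]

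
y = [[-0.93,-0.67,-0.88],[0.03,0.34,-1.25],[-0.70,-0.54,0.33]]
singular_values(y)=[1.67, 1.37, 0.11]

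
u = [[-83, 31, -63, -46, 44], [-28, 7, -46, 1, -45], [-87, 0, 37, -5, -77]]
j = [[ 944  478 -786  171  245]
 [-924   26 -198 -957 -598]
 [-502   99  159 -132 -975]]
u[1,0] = -28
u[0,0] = -83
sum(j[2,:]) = -1351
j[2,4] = -975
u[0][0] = -83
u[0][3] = -46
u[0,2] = -63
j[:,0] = [944, -924, -502]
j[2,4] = -975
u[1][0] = -28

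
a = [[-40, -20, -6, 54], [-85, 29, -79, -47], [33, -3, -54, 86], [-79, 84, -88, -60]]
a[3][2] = -88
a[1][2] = -79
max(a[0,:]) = 54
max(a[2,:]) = 86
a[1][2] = -79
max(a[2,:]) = 86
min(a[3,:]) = -88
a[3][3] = -60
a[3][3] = -60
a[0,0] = -40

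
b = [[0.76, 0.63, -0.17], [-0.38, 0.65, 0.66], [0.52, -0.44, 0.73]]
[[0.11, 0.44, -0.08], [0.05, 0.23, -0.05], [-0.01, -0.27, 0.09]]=b @[[0.06, 0.10, 0.01],[0.10, 0.54, -0.12],[0.01, -0.12, 0.05]]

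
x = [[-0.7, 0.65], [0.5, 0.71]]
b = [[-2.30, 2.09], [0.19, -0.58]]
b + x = [[-3.00,2.74], [0.69,0.13]]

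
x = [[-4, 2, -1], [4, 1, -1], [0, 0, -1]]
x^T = [[-4, 4, 0], [2, 1, 0], [-1, -1, -1]]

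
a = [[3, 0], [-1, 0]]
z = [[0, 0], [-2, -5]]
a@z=[[0, 0], [0, 0]]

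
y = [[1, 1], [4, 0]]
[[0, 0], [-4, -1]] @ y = [[0, 0], [-8, -4]]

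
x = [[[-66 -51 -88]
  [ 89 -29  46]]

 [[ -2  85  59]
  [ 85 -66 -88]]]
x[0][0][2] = -88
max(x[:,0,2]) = 59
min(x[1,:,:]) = -88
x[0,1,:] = [89, -29, 46]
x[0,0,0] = -66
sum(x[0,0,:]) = -205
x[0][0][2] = -88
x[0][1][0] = 89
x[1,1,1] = -66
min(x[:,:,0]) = -66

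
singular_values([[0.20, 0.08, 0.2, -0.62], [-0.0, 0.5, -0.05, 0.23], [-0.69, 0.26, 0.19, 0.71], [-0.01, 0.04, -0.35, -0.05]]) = [1.21, 0.5, 0.47, 0.23]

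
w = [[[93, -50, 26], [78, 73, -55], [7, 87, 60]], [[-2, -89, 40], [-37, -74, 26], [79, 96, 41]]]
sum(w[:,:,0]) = 218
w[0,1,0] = 78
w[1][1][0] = -37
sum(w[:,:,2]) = 138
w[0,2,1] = 87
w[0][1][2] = -55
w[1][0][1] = -89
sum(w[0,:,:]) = 319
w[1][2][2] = 41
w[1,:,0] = [-2, -37, 79]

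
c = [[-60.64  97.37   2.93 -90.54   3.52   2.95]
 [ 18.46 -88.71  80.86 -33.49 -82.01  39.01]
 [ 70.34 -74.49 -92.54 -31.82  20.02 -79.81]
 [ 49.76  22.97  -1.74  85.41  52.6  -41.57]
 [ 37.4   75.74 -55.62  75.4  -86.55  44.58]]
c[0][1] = 97.37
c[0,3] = -90.54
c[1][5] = 39.01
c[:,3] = [-90.54, -33.49, -31.82, 85.41, 75.4]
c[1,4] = -82.01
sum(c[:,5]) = -34.84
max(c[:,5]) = 44.58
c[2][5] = -79.81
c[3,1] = 22.97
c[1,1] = -88.71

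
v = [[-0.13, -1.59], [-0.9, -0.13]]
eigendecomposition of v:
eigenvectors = [[0.80, 0.80], [-0.6, 0.60]]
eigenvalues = [1.07, -1.33]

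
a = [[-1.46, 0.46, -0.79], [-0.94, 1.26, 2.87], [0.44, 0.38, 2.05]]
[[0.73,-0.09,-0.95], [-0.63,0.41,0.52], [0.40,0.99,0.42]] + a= [[-0.73, 0.37, -1.74], [-1.57, 1.67, 3.39], [0.84, 1.37, 2.47]]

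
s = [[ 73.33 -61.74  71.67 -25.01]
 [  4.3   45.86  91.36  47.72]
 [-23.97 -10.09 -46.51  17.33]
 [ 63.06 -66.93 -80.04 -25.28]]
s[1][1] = 45.86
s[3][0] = 63.06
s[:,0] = [73.33, 4.3, -23.97, 63.06]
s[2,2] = -46.51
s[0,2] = 71.67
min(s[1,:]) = 4.3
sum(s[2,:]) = -63.239999999999995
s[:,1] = [-61.74, 45.86, -10.09, -66.93]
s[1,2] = 91.36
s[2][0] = -23.97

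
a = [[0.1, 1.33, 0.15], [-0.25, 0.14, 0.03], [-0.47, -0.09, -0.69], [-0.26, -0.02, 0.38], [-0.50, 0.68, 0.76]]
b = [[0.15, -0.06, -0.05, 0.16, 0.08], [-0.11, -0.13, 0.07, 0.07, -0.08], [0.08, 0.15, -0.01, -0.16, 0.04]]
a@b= [[-0.12, -0.16, 0.09, 0.09, -0.09], [-0.05, 0.0, 0.02, -0.03, -0.03], [-0.12, -0.06, 0.02, 0.03, -0.06], [-0.01, 0.08, 0.01, -0.10, -0.0], [-0.09, 0.06, 0.07, -0.15, -0.06]]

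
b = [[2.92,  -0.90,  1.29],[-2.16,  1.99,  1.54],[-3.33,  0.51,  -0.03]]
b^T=[[2.92, -2.16, -3.33], [-0.90, 1.99, 0.51], [1.29, 1.54, -0.03]]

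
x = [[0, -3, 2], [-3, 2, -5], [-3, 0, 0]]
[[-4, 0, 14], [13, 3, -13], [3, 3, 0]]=x @ [[-1, -1, 0], [0, 0, -4], [-2, 0, 1]]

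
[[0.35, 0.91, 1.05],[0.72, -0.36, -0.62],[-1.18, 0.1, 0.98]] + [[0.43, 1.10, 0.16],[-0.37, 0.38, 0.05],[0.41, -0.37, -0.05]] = [[0.78, 2.01, 1.21], [0.35, 0.02, -0.57], [-0.77, -0.27, 0.93]]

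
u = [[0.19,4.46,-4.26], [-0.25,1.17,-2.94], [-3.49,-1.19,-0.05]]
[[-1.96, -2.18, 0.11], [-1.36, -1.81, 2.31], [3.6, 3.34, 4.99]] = u @ [[-1.12, -1.10, -1.09],[0.23, 0.38, -0.95],[0.65, 0.86, -1.07]]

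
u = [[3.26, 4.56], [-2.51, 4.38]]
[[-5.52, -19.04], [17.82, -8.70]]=u @[[-4.1, -1.7], [1.72, -2.96]]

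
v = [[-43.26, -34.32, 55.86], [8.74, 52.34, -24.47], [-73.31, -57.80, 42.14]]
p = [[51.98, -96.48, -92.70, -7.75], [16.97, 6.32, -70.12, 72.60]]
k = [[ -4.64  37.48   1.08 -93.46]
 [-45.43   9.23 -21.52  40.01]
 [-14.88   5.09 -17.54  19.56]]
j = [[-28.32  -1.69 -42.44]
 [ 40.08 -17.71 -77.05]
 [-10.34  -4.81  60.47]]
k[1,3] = 40.01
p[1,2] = -70.12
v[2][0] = -73.31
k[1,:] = [-45.43, 9.23, -21.52, 40.01]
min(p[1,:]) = -70.12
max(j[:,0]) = 40.08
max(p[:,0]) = 51.98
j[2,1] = -4.81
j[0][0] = -28.32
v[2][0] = -73.31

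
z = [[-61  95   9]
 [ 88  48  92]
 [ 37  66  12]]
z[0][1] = 95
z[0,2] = 9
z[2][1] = 66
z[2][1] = 66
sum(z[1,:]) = 228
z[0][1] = 95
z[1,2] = 92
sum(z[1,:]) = 228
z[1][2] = 92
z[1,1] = 48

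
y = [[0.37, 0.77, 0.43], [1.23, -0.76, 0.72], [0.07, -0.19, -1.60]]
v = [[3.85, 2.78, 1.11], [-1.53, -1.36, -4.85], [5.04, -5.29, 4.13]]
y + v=[[4.22, 3.55, 1.54], [-0.3, -2.12, -4.13], [5.11, -5.48, 2.53]]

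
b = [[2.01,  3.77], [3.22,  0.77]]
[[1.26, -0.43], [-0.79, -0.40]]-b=[[-0.75,-4.20], [-4.01,-1.17]]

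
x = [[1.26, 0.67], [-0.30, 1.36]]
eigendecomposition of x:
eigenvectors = [[(0.83+0j), (0.83-0j)], [(0.06+0.55j), (0.06-0.55j)]]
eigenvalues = [(1.31+0.45j), (1.31-0.45j)]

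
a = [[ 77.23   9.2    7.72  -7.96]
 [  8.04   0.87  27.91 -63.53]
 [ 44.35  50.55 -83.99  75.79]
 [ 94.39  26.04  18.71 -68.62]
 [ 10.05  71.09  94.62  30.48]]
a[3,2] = 18.71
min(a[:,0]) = 8.04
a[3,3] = -68.62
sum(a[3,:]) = 70.52000000000001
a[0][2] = 7.72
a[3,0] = 94.39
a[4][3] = 30.48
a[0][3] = -7.96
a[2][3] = 75.79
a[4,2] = 94.62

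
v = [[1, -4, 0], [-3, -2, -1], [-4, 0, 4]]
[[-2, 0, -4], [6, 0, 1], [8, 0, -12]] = v@[[-2, 0, 0], [0, 0, 1], [0, 0, -3]]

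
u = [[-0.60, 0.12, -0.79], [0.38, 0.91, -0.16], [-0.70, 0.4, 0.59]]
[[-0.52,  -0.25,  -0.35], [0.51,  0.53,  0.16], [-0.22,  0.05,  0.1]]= u@[[0.66, 0.32, 0.20], [0.32, 0.47, 0.15], [0.20, 0.15, 0.31]]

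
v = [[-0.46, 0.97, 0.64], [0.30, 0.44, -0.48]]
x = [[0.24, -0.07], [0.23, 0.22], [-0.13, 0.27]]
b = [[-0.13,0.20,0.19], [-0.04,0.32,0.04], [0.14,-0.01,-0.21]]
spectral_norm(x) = 0.36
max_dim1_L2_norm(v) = 1.25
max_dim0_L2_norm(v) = 1.07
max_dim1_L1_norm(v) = 2.07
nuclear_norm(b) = 0.70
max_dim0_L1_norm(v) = 1.41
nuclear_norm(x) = 0.71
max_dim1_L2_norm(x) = 0.32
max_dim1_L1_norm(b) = 0.52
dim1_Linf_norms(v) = [0.97, 0.48]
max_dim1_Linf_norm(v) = 0.97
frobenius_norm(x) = 0.50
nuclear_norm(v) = 1.97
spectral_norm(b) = 0.45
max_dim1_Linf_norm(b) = 0.32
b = x @ v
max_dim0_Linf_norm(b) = 0.32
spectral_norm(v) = 1.25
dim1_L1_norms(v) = [2.07, 1.22]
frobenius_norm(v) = 1.44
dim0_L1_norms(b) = [0.31, 0.53, 0.44]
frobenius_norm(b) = 0.51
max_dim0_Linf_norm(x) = 0.27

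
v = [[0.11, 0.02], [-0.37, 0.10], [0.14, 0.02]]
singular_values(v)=[0.42, 0.07]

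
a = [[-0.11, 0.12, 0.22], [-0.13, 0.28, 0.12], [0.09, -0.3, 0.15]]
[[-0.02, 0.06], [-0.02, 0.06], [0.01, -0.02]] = a @[[0.03,-0.22], [-0.05,0.07], [-0.04,0.11]]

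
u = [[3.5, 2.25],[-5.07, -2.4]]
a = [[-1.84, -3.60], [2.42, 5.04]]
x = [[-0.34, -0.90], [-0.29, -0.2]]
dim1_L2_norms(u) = [4.16, 5.61]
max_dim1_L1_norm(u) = 7.47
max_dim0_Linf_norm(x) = 0.9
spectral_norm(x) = 1.01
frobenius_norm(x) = 1.02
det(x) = -0.19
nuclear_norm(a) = 6.98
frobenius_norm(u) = 6.98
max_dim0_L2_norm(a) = 6.19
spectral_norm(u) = 6.97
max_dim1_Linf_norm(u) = 5.07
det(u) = 3.01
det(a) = -0.56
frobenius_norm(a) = 6.90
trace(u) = 1.10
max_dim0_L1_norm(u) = 8.57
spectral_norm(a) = 6.90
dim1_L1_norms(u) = [5.75, 7.47]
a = u @ x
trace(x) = -0.54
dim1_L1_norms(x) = [1.24, 0.49]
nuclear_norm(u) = 7.40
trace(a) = 3.20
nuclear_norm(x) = 1.20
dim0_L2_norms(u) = [6.16, 3.29]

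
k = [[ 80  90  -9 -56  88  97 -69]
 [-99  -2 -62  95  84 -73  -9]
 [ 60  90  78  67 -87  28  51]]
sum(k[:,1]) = 178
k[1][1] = -2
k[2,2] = 78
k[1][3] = 95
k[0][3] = -56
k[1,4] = 84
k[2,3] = 67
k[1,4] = 84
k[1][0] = -99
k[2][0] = 60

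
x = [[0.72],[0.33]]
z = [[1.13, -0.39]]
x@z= [[0.81, -0.28], [0.37, -0.13]]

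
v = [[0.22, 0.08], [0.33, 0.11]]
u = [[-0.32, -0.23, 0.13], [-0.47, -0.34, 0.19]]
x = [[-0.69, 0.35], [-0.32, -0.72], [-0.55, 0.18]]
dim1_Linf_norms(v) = [0.22, 0.33]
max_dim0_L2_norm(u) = 0.57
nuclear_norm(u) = 0.74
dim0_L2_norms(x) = [0.94, 0.82]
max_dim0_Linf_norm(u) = 0.47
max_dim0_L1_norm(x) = 1.56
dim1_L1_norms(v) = [0.3, 0.44]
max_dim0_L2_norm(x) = 0.94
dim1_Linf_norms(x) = [0.69, 0.72, 0.55]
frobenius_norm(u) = 0.74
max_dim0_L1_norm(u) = 0.79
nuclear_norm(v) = 0.42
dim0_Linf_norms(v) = [0.33, 0.11]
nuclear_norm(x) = 1.75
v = u @ x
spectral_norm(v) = 0.42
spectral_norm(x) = 0.96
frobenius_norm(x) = 1.25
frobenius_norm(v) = 0.42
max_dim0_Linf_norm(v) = 0.33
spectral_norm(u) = 0.74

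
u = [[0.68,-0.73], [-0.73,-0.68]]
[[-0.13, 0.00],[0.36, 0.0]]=u@[[-0.35,0.00], [-0.15,0.0]]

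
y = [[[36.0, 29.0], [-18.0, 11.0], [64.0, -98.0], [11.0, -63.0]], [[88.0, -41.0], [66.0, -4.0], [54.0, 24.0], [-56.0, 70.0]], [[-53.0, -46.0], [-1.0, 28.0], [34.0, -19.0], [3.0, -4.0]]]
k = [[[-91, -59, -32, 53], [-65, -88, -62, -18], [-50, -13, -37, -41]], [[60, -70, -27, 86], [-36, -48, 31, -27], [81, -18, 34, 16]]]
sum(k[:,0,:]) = -80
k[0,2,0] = -50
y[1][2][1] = 24.0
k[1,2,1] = -18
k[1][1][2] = 31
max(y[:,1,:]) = 66.0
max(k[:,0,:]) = 86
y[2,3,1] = -4.0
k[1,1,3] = -27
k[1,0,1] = -70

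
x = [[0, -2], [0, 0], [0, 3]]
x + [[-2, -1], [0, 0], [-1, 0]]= [[-2, -3], [0, 0], [-1, 3]]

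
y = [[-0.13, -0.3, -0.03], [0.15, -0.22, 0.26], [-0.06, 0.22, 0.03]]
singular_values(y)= [0.45, 0.29, 0.1]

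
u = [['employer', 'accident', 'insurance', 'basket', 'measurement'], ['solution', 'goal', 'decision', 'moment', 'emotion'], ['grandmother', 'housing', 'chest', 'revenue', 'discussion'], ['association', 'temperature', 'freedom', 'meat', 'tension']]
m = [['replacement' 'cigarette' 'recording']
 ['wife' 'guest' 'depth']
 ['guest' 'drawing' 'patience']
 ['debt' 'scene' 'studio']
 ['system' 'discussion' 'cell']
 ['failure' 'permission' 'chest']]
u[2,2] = 'chest'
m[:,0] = ['replacement', 'wife', 'guest', 'debt', 'system', 'failure']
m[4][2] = 'cell'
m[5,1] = 'permission'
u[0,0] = 'employer'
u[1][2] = 'decision'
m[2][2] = 'patience'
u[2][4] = 'discussion'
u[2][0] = 'grandmother'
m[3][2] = 'studio'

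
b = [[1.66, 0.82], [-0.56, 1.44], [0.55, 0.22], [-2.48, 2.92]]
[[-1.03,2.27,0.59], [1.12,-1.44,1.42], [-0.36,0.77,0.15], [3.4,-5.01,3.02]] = b @[[-0.84, 1.56, -0.11], [0.45, -0.39, 0.94]]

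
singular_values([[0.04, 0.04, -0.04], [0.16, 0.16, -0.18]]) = [0.3, 0.0]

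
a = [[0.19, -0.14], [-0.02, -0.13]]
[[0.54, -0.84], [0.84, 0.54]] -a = [[0.35, -0.7],[0.86, 0.67]]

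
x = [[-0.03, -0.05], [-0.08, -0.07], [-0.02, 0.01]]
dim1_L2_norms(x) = [0.06, 0.11, 0.02]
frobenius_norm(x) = 0.12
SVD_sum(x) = [[-0.04, -0.04], [-0.08, -0.07], [-0.01, -0.01]] + [[0.01, -0.01], [-0.00, 0.0], [-0.01, 0.02]]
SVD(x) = [[-0.47, 0.55], [-0.88, -0.24], [-0.06, -0.80]] @ diag([0.12041895448655268, 0.02644381591914361]) @ [[0.71, 0.70], [0.7, -0.71]]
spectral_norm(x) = 0.12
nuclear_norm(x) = 0.15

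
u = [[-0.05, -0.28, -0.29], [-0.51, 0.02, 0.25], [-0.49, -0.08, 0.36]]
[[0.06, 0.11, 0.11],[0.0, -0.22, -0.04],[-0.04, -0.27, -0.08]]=u@[[-0.12, 0.21, -0.10], [0.07, 0.05, -0.00], [-0.25, -0.45, -0.35]]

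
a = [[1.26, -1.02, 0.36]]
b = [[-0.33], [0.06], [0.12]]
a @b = [[-0.43]]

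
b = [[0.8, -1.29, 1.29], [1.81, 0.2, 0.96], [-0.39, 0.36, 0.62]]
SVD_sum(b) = [[1.28,-0.51,1.09], [1.36,-0.54,1.15], [-0.00,0.0,-0.0]] + [[-0.49, -0.77, 0.22], [0.47, 0.73, -0.21], [-0.03, -0.05, 0.01]] + [[0.01, -0.01, -0.02], [-0.01, 0.01, 0.02], [-0.36, 0.4, 0.61]]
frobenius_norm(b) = 2.98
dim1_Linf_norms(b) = [1.29, 1.81, 0.62]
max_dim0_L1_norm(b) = 3.0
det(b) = 2.69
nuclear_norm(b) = 4.66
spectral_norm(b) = 2.56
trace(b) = 1.62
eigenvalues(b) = [(0.3+1.6j), (0.3-1.6j), (1.01+0j)]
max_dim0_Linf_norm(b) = 1.81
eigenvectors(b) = [[(-0.14-0.67j),-0.14+0.67j,-0.05+0.00j],  [(-0.7+0j),(-0.7-0j),0.71+0.00j],  [0.18+0.09j,(0.18-0.09j),(0.7+0j)]]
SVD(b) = [[-0.69, 0.73, -0.03],[-0.73, -0.69, 0.03],[0.00, 0.04, 1.0]] @ diag([2.5563861950751163, 1.2933299116139114, 0.8149769084790827]) @ [[-0.73, 0.29, -0.62], [-0.52, -0.82, 0.24], [-0.44, 0.5, 0.75]]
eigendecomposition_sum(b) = [[0.40+0.76j, (-0.64+0.13j), 0.68-0.08j], [(0.85-0.25j), 0.00+0.67j, 0.06-0.70j], [(-0.25-0.04j), (0.08-0.17j), (-0.1+0.17j)]] + [[0.40-0.76j, -0.64-0.13j, 0.68+0.08j],[0.85+0.25j, 0.00-0.67j, 0.06+0.70j],[(-0.25+0.04j), (0.08+0.17j), -0.10-0.17j]] + [[(-0.01+0j), -0.01+0.00j, -0.06-0.00j], [(0.11-0j), (0.19-0j), (0.84+0j)], [(0.11-0j), 0.19-0.00j, (0.83+0j)]]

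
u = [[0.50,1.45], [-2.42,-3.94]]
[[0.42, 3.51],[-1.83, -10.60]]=u@[[0.66, 1.01], [0.06, 2.07]]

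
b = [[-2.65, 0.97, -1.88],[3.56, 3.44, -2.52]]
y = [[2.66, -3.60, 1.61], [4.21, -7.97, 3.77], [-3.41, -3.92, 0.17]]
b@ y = [[3.45,  9.18,  -0.93], [32.55,  -30.35,  18.27]]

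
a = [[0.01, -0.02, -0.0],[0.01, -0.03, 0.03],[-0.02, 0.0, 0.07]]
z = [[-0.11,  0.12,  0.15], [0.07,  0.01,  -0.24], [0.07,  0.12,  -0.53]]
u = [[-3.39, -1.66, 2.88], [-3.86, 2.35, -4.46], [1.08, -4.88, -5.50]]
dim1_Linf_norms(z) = [0.15, 0.24, 0.53]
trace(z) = -0.63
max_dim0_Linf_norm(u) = 5.5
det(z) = 0.00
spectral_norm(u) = 7.93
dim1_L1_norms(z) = [0.38, 0.32, 0.72]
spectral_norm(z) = 0.62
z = u @ a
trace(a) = 0.05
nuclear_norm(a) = 0.12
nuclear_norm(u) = 18.30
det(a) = 0.00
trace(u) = -6.54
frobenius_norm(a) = 0.09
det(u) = 207.78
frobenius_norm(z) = 0.64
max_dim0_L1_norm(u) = 12.84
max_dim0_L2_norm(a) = 0.08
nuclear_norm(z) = 0.80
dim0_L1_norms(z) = [0.25, 0.25, 0.92]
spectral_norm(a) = 0.08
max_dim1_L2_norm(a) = 0.07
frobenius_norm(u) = 10.87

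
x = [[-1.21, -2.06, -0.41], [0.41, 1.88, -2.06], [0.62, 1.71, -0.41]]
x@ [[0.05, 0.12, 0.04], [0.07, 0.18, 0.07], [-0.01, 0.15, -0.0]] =[[-0.2, -0.58, -0.19],[0.17, 0.08, 0.15],[0.15, 0.32, 0.14]]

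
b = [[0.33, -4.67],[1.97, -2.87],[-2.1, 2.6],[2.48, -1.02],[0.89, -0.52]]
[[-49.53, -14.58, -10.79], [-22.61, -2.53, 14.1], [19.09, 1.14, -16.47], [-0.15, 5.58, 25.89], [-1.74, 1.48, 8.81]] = b@[[4.43,3.64,11.73], [10.92,3.38,3.14]]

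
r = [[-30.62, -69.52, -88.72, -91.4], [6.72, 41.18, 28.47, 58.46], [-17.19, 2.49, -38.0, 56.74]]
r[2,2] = -38.0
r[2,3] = 56.74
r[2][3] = 56.74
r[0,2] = -88.72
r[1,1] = 41.18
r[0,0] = -30.62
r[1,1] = 41.18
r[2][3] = 56.74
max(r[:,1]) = 41.18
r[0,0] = -30.62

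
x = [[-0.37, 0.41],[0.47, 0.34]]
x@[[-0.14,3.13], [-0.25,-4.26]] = [[-0.05,  -2.90], [-0.15,  0.02]]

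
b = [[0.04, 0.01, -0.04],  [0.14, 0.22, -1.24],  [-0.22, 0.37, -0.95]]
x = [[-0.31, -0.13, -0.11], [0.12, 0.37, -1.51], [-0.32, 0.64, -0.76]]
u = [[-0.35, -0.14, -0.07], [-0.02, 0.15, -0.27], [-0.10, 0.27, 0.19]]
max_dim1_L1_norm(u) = 0.56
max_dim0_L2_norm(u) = 0.36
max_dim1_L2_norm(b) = 1.27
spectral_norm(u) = 0.39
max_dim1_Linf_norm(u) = 0.35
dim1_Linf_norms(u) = [0.35, 0.27, 0.27]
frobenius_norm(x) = 1.91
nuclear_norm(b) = 1.94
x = u + b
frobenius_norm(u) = 0.60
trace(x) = -0.70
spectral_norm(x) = 1.81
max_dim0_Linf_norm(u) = 0.35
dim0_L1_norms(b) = [0.4, 0.6, 2.23]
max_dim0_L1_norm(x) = 2.38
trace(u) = -0.01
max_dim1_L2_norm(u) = 0.38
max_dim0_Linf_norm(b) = 1.24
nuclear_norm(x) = 2.66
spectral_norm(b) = 1.61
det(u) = -0.04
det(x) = -0.31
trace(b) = -0.69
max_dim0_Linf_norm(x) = 1.51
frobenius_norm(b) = 1.64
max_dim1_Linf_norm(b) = 1.24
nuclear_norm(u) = 1.04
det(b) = 0.01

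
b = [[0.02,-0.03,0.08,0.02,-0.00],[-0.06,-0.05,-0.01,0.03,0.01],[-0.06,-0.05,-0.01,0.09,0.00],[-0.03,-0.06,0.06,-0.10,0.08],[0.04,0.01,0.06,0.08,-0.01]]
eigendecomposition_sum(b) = [[-0.01-0.00j, (-0.01-0j), 0.01-0.00j, (-0.02+0j), 0.01+0.00j], [(0.01+0j), (0.02+0j), (-0.01+0j), 0.03-0.00j, -0.02-0.00j], [(0.03+0j), (0.04+0j), (-0.03+0j), 0.08-0.00j, -0.05-0.00j], [(-0.05-0j), -0.07-0.00j, 0.04-0.00j, (-0.12+0j), 0.07+0.00j], [(0.01+0j), (0.02+0j), -0.01+0.00j, 0.04-0.00j, -0.02-0.00j]] + [[(-0.01+0j), (-0.02-0j), (0.03+0j), 0.03-0.00j, 0.02+0.00j], [0j, (0.01+0j), (-0.01+0j), -0.01+0.00j, (-0.01-0j)], [-0.00+0.00j, (-0.01-0j), (0.01+0j), 0.01-0.00j, (0.01+0j)], [-0.01+0.00j, -0.02-0.00j, (0.03+0j), (0.02-0j), 0.02+0.00j], [-0.01+0.00j, -0.04-0.00j, 0.05+0.00j, 0.04-0.00j, (0.04+0j)]] + [[(0.02+0.04j), 0.05j, 0.02-0.03j, 0.01-0.01j, -0.02-0.00j], [-0.04-0.02j, -0.04-0.04j, 0.01+0.03j, 0.00+0.01j, (0.01-0.01j)], [(-0.04-0.02j), (-0.05-0.05j), 0.04j, 0.02j, 0.02-0.01j], [0.01+0.00j, (0.01+0.01j), -0.00-0.01j, -0.00-0.00j, (-0+0j)], [(0.02+0.03j), (0.01+0.04j), 0.01-0.03j, -0.01j, (-0.01-0j)]] + [[(0.02-0.04j), -0.05j, 0.02+0.03j, (0.01+0.01j), -0.02+0.00j], [-0.04+0.02j, (-0.04+0.04j), 0.01-0.03j, 0.00-0.01j, 0.01+0.01j], [-0.04+0.02j, (-0.05+0.05j), -0.04j, -0.02j, (0.02+0.01j)], [(0.01-0j), (0.01-0.01j), -0.00+0.01j, (-0+0j), -0.00-0.00j], [(0.02-0.03j), (0.01-0.04j), (0.01+0.03j), 0.01j, (-0.01+0j)]] + [[0.00-0.00j, (-0.01-0j), 0.00+0.00j, 0.00+0.00j, -0.00-0.00j], [-0.00+0.00j, (0.01+0j), (-0-0j), (-0-0j), 0.00+0.00j], [(-0+0j), 0.00+0.00j, (-0-0j), (-0-0j), 0.00+0.00j], [-0j, -0.00-0.00j, 0.00+0.00j, 0j, (-0-0j)], [-0j, -0.00-0.00j, 0j, 0j, -0.00-0.00j]]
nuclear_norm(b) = 0.46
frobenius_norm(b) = 0.26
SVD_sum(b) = [[-0.0, -0.0, 0.0, -0.0, 0.0],  [0.0, 0.00, -0.0, 0.01, -0.0],  [0.01, 0.01, -0.01, 0.06, -0.03],  [-0.01, -0.03, 0.03, -0.13, 0.06],  [0.01, 0.01, -0.01, 0.06, -0.03]] + [[-0.02, -0.03, 0.01, 0.02, 0.01],  [-0.04, -0.05, 0.02, 0.03, 0.02],  [-0.05, -0.06, 0.03, 0.04, 0.02],  [-0.03, -0.04, 0.02, 0.02, 0.01],  [-0.01, -0.01, 0.01, 0.01, 0.00]] + [[0.04, 0.00, 0.06, 0.01, 0.0], [-0.02, -0.00, -0.03, -0.00, -0.00], [-0.02, -0.0, -0.03, -0.00, -0.0], [0.01, 0.0, 0.02, 0.0, 0.00], [0.04, 0.0, 0.07, 0.01, 0.00]] + [[-0.0, -0.01, 0.00, -0.0, -0.01], [-0.0, -0.0, 0.0, -0.0, -0.0], [0.00, 0.0, -0.00, 0.00, 0.00], [0.00, 0.0, -0.00, 0.0, 0.01], [0.0, 0.01, -0.0, 0.0, 0.01]] + [[0.0, -0.0, -0.00, 0.0, 0.0], [-0.00, 0.0, 0.0, -0.0, -0.0], [0.00, -0.00, -0.00, 0.0, 0.00], [0.0, -0.0, -0.00, 0.00, 0.00], [-0.00, 0.00, 0.00, -0.0, -0.00]]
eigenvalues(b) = [(-0.15+0j), (0.06+0j), (-0.03+0.04j), (-0.03-0.04j), (0.01+0j)]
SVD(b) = [[0.01,  0.3,  -0.62,  -0.71,  0.15],[-0.06,  0.53,  0.31,  -0.21,  -0.76],[-0.38,  0.67,  0.26,  0.17,  0.56],[0.83,  0.40,  -0.16,  0.33,  0.06],[-0.39,  0.14,  -0.65,  0.56,  -0.3]] @ diag([0.17291853551360847, 0.14055544694484187, 0.1255192177594549, 0.022032383634286157, 0.001687143861937738]) @ [[-0.08, -0.19, 0.18, -0.87, 0.41], [-0.52, -0.65, 0.31, 0.37, 0.26], [-0.54, -0.05, -0.83, -0.12, -0.03], [0.04, 0.41, -0.12, 0.28, 0.86], [0.66, -0.61, -0.41, 0.07, 0.18]]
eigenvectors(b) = [[-0.11+0.00j, 0.49+0.00j, (0.39+0.29j), (0.39-0.29j), (-0.68+0j)], [0.19+0.00j, -0.10+0.00j, (-0.48+0.02j), -0.48-0.02j, 0.63+0.00j], [0.51+0.00j, (0.13+0j), -0.60+0.00j, -0.60-0.00j, (0.37+0j)], [(-0.79+0j), 0.37+0.00j, (0.14-0.03j), 0.14+0.03j, -0.04+0.00j], [(0.24+0j), 0.77+0.00j, 0.37+0.16j, 0.37-0.16j, -0.12+0.00j]]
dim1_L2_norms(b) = [0.09, 0.08, 0.12, 0.16, 0.11]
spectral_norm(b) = 0.17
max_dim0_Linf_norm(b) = 0.1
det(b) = -0.00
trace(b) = -0.15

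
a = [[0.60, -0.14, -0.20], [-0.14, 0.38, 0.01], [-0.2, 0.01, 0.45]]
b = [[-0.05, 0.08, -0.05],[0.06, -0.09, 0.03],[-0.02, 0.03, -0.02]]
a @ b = [[-0.03, 0.05, -0.03],[0.03, -0.05, 0.02],[0.00, -0.00, 0.0]]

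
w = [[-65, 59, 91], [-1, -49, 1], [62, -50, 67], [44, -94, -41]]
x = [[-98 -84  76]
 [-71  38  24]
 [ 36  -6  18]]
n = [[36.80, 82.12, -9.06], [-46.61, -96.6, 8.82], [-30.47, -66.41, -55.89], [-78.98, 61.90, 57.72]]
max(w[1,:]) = 1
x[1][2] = 24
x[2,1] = -6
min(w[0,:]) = -65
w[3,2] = -41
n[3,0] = -78.98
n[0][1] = 82.12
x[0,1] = -84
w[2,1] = -50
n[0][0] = 36.8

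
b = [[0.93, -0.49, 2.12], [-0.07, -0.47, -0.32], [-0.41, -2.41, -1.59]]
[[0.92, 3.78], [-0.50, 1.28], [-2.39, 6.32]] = b @ [[-1.75, 3.84], [0.43, -2.90], [1.3, -0.57]]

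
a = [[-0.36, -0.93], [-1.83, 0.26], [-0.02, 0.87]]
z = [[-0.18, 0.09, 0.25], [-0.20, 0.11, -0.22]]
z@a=[[-0.10, 0.41], [-0.12, 0.02]]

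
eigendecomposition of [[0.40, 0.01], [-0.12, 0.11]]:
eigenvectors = [[0.92,-0.03], [-0.39,1.00]]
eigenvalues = [0.4, 0.11]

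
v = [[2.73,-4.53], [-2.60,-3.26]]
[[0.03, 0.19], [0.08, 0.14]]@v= [[-0.41, -0.76], [-0.15, -0.82]]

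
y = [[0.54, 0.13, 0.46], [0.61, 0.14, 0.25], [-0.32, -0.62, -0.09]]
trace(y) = 0.59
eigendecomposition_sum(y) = [[(0.3+0.03j), 0.01+0.19j, (0.21-0.08j)],  [(0.28-0.13j), 0.11+0.16j, (0.14-0.18j)],  [-0.21+0.35j, (-0.24-0.09j), (-0.02+0.3j)]] + [[(0.3-0.03j), 0.01-0.19j, 0.21+0.08j], [0.28+0.13j, 0.11-0.16j, 0.14+0.18j], [(-0.21-0.35j), (-0.24+0.09j), -0.02-0.30j]] + [[(-0.07+0j), (0.1+0j), (0.04+0j)], [(0.05-0j), (-0.08-0j), -0.03-0.00j], [0.09-0.00j, -0.14-0.00j, -0.06-0.00j]]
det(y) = -0.08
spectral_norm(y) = 1.10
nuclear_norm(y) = 1.74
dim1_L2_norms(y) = [0.72, 0.67, 0.7]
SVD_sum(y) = [[0.54, 0.30, 0.3], [0.51, 0.29, 0.28], [-0.44, -0.25, -0.25]] + [[0.06, -0.19, 0.08], [0.04, -0.12, 0.06], [0.12, -0.37, 0.17]] + [[-0.05,0.02,0.08], [0.06,-0.02,-0.09], [0.01,-0.0,-0.01]]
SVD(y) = [[-0.62, -0.43, 0.65], [-0.59, -0.29, -0.75], [0.51, -0.85, -0.08]] @ diag([1.0971708922753307, 0.49371144844067616, 0.1471904848227757]) @ [[-0.78, -0.44, -0.44],[-0.27, 0.88, -0.39],[-0.56, 0.19, 0.81]]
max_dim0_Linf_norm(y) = 0.62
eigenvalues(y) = [(0.4+0.49j), (0.4-0.49j), (-0.2+0j)]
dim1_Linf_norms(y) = [0.54, 0.61, 0.62]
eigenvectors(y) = [[(-0.22-0.47j), -0.22+0.47j, -0.53+0.00j], [-0.42-0.30j, -0.42+0.30j, 0.41+0.00j], [0.68+0.00j, (0.68-0j), 0.74+0.00j]]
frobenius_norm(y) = 1.21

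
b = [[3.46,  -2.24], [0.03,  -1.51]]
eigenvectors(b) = [[1.00, 0.41], [0.01, 0.91]]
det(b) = -5.16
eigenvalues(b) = [3.45, -1.5]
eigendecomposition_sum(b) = [[3.46, -1.56], [0.02, -0.01]] + [[0.0, -0.68],  [0.01, -1.5]]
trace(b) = 1.95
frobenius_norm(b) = 4.39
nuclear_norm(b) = 5.44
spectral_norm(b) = 4.22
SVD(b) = [[-0.98, -0.22], [-0.22, 0.98]] @ diag([4.2158834680463, 1.2233260333426652]) @ [[-0.80, 0.6],[-0.60, -0.80]]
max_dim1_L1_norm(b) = 5.7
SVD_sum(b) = [[3.30,  -2.46], [0.74,  -0.55]] + [[0.16, 0.22],[-0.71, -0.96]]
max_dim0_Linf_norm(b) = 3.46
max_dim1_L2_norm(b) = 4.12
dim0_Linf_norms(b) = [3.46, 2.24]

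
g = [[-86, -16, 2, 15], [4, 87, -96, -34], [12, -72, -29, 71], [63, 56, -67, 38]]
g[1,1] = 87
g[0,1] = -16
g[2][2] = -29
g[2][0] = 12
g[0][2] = 2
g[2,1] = -72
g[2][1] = -72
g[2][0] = 12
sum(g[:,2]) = -190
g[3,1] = 56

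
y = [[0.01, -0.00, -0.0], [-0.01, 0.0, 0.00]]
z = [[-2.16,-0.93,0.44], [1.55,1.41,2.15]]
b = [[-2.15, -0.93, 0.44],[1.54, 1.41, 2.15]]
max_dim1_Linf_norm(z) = 2.16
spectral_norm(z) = 3.38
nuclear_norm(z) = 5.20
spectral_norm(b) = 3.37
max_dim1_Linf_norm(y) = 0.01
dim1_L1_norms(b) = [3.52, 5.1]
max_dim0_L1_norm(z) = 3.71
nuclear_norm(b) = 5.19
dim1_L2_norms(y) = [0.01, 0.01]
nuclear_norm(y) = 0.01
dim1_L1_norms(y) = [0.01, 0.01]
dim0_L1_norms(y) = [0.02, 0.0, 0.0]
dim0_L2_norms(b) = [2.64, 1.69, 2.19]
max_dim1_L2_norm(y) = 0.01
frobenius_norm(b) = 3.83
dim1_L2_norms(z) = [2.39, 3.0]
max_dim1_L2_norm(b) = 3.0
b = y + z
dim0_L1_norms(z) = [3.71, 2.34, 2.59]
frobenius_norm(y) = 0.01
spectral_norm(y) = 0.01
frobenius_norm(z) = 3.84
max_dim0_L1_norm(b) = 3.69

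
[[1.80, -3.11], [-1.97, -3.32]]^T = [[1.8,  -1.97], [-3.11,  -3.32]]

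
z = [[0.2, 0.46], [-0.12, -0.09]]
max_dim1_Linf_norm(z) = 0.46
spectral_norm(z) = 0.52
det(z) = 0.04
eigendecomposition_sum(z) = [[(0.1+0.07j), (0.23-0.07j)],[-0.06+0.02j, (-0.04+0.11j)]] + [[(0.1-0.07j), 0.23+0.07j], [(-0.06-0.02j), (-0.04-0.11j)]]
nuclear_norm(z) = 0.59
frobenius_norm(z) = 0.52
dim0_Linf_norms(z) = [0.2, 0.46]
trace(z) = 0.11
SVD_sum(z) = [[0.22, 0.45],[-0.06, -0.12]] + [[-0.02, 0.01], [-0.06, 0.03]]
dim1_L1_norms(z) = [0.66, 0.21]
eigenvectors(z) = [[0.89+0.00j, (0.89-0j)], [(-0.28+0.36j), (-0.28-0.36j)]]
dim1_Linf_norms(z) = [0.46, 0.12]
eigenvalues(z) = [(0.06+0.18j), (0.06-0.18j)]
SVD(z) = [[-0.97, 0.26],[0.26, 0.97]] @ diag([0.5186084725779522, 0.07173041314786552]) @ [[-0.43, -0.9], [-0.9, 0.43]]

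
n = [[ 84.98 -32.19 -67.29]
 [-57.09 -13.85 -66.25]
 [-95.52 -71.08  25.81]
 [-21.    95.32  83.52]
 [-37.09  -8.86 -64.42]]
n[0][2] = -67.29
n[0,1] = -32.19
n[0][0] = 84.98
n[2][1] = -71.08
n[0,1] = -32.19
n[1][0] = -57.09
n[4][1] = -8.86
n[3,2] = 83.52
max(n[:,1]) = 95.32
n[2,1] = -71.08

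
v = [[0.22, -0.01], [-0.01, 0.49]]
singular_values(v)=[0.49, 0.22]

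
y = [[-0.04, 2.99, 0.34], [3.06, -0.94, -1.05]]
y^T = [[-0.04, 3.06], [2.99, -0.94], [0.34, -1.05]]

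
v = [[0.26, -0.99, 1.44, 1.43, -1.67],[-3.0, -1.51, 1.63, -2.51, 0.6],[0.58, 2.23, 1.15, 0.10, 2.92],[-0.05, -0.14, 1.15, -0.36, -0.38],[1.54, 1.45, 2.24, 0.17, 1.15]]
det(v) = 10.996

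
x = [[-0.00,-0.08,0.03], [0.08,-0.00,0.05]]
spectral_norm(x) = 0.10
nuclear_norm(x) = 0.18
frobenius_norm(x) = 0.13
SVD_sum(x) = [[0.04, -0.02, 0.03], [0.06, -0.04, 0.05]] + [[-0.04, -0.06, 0.00], [0.02, 0.04, -0.0]]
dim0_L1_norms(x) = [0.08, 0.08, 0.08]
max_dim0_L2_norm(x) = 0.08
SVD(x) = [[0.51, 0.86], [0.86, -0.51]] @ diag([0.09899494936611666, 0.08000000000000002]) @ [[0.69, -0.42, 0.59],[-0.51, -0.86, 0.00]]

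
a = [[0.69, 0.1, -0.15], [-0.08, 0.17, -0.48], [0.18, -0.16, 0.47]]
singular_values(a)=[0.73, 0.72, 0.0]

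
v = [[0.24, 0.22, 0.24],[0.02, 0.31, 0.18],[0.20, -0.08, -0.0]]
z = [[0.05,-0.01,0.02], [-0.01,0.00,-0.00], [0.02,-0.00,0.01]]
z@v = [[0.02, 0.01, 0.01], [-0.0, -0.00, -0.00], [0.01, 0.00, 0.00]]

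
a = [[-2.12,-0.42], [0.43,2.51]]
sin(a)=[[-0.89,-0.14], [0.14,0.63]]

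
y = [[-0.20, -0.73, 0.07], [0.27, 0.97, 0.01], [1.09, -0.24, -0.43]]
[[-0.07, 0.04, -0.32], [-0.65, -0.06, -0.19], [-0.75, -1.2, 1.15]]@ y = [[-0.32, 0.17, 0.13], [-0.09, 0.46, 0.04], [1.08, -0.89, -0.56]]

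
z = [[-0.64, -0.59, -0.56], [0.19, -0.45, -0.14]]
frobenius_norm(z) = 1.15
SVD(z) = [[-0.97, -0.25], [-0.25, 0.97]] @ diag([1.0621240611393472, 0.44876773363162004]) @ [[0.54, 0.64, 0.54], [0.76, -0.65, 0.01]]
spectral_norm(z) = 1.06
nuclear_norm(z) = 1.51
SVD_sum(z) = [[-0.56, -0.66, -0.56], [-0.14, -0.17, -0.14]] + [[-0.08, 0.07, -0.00],  [0.33, -0.28, 0.00]]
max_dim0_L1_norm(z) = 1.04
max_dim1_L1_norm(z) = 1.79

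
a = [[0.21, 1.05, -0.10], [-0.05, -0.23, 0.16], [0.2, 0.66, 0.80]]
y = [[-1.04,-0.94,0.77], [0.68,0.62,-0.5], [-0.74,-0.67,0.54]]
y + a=[[-0.83,  0.11,  0.67], [0.63,  0.39,  -0.34], [-0.54,  -0.01,  1.34]]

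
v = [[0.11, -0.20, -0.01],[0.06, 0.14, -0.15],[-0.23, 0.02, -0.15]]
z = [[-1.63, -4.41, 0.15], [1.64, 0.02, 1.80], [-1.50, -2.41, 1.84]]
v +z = [[-1.52, -4.61, 0.14], [1.7, 0.16, 1.65], [-1.73, -2.39, 1.69]]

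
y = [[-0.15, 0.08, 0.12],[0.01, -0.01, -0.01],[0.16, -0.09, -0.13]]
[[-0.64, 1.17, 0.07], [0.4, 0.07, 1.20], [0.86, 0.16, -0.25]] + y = [[-0.79, 1.25, 0.19], [0.41, 0.06, 1.19], [1.02, 0.07, -0.38]]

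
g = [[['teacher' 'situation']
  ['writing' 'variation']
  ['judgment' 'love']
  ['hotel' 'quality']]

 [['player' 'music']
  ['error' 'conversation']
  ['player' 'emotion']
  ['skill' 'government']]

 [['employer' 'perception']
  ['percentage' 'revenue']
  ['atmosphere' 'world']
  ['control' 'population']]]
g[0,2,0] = 'judgment'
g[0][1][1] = 'variation'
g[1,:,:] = [['player', 'music'], ['error', 'conversation'], ['player', 'emotion'], ['skill', 'government']]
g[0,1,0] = 'writing'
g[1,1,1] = 'conversation'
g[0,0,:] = ['teacher', 'situation']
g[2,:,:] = [['employer', 'perception'], ['percentage', 'revenue'], ['atmosphere', 'world'], ['control', 'population']]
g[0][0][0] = 'teacher'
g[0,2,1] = 'love'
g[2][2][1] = 'world'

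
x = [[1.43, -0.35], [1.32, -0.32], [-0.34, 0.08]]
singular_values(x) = [2.03, 0.0]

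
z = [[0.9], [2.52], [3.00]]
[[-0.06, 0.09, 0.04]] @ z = [[0.29]]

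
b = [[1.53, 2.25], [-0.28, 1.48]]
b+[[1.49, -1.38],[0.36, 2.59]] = [[3.02, 0.87],[0.08, 4.07]]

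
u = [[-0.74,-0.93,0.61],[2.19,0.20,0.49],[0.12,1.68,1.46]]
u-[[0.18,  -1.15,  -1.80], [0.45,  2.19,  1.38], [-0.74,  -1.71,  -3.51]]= [[-0.92, 0.22, 2.41],  [1.74, -1.99, -0.89],  [0.86, 3.39, 4.97]]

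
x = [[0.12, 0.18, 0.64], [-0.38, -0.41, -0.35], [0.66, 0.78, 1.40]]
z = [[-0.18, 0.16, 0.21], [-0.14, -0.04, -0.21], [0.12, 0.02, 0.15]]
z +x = [[-0.06, 0.34, 0.85], [-0.52, -0.45, -0.56], [0.78, 0.80, 1.55]]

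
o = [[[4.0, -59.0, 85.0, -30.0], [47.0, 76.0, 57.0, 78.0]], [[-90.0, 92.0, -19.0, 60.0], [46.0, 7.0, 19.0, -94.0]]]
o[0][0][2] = 85.0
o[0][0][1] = -59.0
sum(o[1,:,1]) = 99.0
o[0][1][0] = 47.0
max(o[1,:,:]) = 92.0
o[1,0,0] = -90.0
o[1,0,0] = -90.0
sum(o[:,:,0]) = 7.0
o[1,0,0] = -90.0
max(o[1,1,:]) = 46.0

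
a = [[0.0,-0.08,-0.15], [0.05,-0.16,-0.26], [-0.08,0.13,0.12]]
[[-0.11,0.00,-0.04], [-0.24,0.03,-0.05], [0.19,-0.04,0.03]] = a@[[-0.65, 0.38, 0.71], [0.65, -0.04, 0.81], [0.41, -0.00, -0.18]]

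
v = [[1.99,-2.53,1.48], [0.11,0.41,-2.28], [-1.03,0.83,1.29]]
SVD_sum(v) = [[1.71, -2.34, 1.95], [-0.73, 1.00, -0.84], [-0.17, 0.23, -0.19]] + [[0.28,-0.19,-0.47],[0.84,-0.59,-1.44],[-0.86,0.60,1.48]] + [[-0.0, -0.00, -0.0], [-0.0, -0.0, -0.0], [-0.00, -0.0, -0.0]]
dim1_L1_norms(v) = [6.0, 2.8, 3.15]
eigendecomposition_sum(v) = [[1.00+0.37j, -1.26+0.04j, (0.74-1.92j)], [(0.06-0.59j), 0.21+0.67j, -1.14-0.12j], [-0.51+0.34j, (0.42-0.61j), (0.65+1.01j)]] + [[1.00-0.37j, -1.26-0.04j, 0.74+1.92j],[0.06+0.59j, 0.21-0.67j, -1.14+0.12j],[-0.51-0.34j, 0.42+0.61j, (0.65-1.01j)]] + [[-0.00-0.00j, (-0-0j), (-0-0j)], [-0.00-0.00j, -0.00-0.00j, -0.00-0.00j], [-0.00-0.00j, -0.00-0.00j, -0.00-0.00j]]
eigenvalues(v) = [(1.85+2.05j), (1.85-2.05j), (-0+0j)]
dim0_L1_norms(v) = [3.13, 3.77, 5.05]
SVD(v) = [[-0.92, -0.22, 0.33], [0.39, -0.68, 0.62], [0.09, 0.7, 0.71]] @ diag([3.816080965034096, 2.604117107947962, 0.0003954708334952964]) @ [[-0.49, 0.67, -0.56], [-0.48, 0.33, 0.81], [-0.73, -0.67, -0.15]]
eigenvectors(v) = [[-0.78+0.00j, (-0.78-0j), (0.73+0j)], [(0.11+0.42j), 0.11-0.42j, (0.67+0j)], [(0.27-0.36j), 0.27+0.36j, (0.16+0j)]]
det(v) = -0.00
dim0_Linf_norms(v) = [1.99, 2.53, 2.28]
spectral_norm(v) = 3.82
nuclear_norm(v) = 6.42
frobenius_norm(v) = 4.62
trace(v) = 3.69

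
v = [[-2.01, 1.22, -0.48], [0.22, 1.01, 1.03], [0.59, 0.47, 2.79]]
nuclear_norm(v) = 6.15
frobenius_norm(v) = 4.03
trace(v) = 1.79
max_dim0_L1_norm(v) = 4.3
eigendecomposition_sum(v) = [[-2.01, 0.88, -0.39], [0.06, -0.03, 0.01], [0.24, -0.11, 0.05]] + [[0.01, 0.02, 0.07], [0.17, 0.41, 1.34], [0.34, 0.81, 2.62]] + [[-0.01, 0.32, -0.16], [-0.02, 0.63, -0.32], [0.01, -0.23, 0.12]]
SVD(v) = [[-0.34, -0.92, 0.20], [0.35, -0.32, -0.88], [0.87, -0.22, 0.43]] @ diag([3.24100855839342, 2.3206272840934794, 0.5932558745950506]) @ [[0.39,0.11,0.91], [0.71,-0.67,-0.22], [-0.59,-0.73,0.34]]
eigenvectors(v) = [[-0.99, 0.02, -0.43], [0.03, 0.45, -0.84], [0.12, 0.89, 0.32]]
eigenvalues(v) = [-1.99, 3.05, 0.74]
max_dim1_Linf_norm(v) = 2.79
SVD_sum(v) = [[-0.43, -0.12, -1.0], [0.45, 0.12, 1.04], [1.11, 0.31, 2.59]] + [[-1.51, 1.43, 0.48], [-0.53, 0.50, 0.17], [-0.37, 0.35, 0.12]] + [[-0.07, -0.09, 0.04], [0.31, 0.38, -0.18], [-0.15, -0.19, 0.09]]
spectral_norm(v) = 3.24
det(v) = -4.46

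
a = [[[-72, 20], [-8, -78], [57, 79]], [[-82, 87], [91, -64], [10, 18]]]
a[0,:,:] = [[-72, 20], [-8, -78], [57, 79]]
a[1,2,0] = 10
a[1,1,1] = -64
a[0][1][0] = -8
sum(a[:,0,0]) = -154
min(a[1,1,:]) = -64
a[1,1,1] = -64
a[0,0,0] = -72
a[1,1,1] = -64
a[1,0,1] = 87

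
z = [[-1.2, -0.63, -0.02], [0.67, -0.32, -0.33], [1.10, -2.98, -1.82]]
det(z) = -0.03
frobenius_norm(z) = 3.99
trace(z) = -3.34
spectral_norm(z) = 3.72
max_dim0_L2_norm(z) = 3.06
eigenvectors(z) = [[-0.12,-0.45,0.22], [-0.14,0.01,-0.45], [-0.98,-0.89,0.87]]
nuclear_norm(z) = 5.16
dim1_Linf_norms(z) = [1.2, 0.67, 2.98]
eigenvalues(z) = [-2.11, -1.22, -0.01]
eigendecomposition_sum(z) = [[0.54, -0.27, -0.28], [0.63, -0.32, -0.33], [4.52, -2.29, -2.32]] + [[-1.74,-0.36,0.26], [0.04,0.01,-0.01], [-3.42,-0.71,0.51]] + [[0.00, 0.00, -0.00], [-0.0, -0.01, 0.00], [0.01, 0.02, -0.0]]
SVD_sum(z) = [[0.05, -0.12, -0.07],[0.19, -0.51, -0.31],[1.13, -2.97, -1.82]] + [[-1.25, -0.51, 0.05], [0.47, 0.19, -0.02], [-0.03, -0.01, 0.0]] + [[0.00, -0.00, 0.0], [0.0, -0.0, 0.00], [-0.00, 0.00, -0.0]]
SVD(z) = [[0.04, -0.93, -0.35], [0.17, 0.36, -0.92], [0.98, -0.02, 0.17]] @ diag([3.717760740041019, 1.4417116744450895, 0.004746322618056177]) @ [[0.31, -0.81, -0.50], [0.93, 0.38, -0.04], [-0.22, 0.45, -0.87]]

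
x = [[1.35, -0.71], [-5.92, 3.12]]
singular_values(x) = [6.86, 0.0]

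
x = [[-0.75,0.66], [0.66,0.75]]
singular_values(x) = [1.0, 1.0]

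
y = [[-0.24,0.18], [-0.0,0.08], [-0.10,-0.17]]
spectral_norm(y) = 0.31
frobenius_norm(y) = 0.37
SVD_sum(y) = [[-0.21, 0.21], [-0.04, 0.04], [0.04, -0.04]] + [[-0.03, -0.03], [0.04, 0.04], [-0.14, -0.13]]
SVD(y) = [[-0.97, 0.21], [-0.18, -0.28], [0.16, 0.94]] @ diag([0.3063495515091873, 0.20359261354508854]) @ [[0.71, -0.71], [-0.71, -0.71]]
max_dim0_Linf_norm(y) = 0.24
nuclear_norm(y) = 0.51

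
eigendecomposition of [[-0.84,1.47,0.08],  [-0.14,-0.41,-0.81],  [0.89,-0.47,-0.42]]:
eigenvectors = [[(-0.67+0j), (-0.67-0j), -0.69+0.00j],[(-0.37-0.37j), (-0.37+0.37j), 0.34+0.00j],[-0.05+0.53j, (-0.05-0.53j), (0.64+0j)]]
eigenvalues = [(-0.02+0.76j), (-0.02-0.76j), (-1.64+0j)]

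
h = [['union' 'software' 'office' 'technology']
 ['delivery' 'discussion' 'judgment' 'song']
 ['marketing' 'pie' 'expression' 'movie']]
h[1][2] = 'judgment'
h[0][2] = 'office'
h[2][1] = 'pie'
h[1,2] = 'judgment'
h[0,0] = 'union'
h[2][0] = 'marketing'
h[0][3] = 'technology'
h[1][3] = 'song'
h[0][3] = 'technology'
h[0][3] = 'technology'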